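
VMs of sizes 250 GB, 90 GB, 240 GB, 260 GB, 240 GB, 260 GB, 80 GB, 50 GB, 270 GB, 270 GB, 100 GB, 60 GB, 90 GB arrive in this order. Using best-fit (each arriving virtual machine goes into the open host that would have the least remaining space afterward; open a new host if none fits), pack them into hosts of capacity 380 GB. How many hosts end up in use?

  250 → host 1 (new)  [load 250/380]
  90 → host 1  [load 340/380]
  240 → host 2 (new)  [load 240/380]
  260 → host 3 (new)  [load 260/380]
  240 → host 4 (new)  [load 240/380]
  260 → host 5 (new)  [load 260/380]
  80 → host 3  [load 340/380]
  50 → host 5  [load 310/380]
  270 → host 6 (new)  [load 270/380]
  270 → host 7 (new)  [load 270/380]
  100 → host 6  [load 370/380]
  60 → host 5  [load 370/380]
  90 → host 7  [load 360/380]
7 hosts opened.

7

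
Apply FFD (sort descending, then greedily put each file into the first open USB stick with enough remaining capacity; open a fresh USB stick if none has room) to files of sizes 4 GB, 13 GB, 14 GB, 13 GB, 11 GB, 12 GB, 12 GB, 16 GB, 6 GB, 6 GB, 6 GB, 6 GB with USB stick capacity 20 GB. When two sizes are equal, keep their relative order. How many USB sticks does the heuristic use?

Sorted descending: 16, 14, 13, 13, 12, 12, 11, 6, 6, 6, 6, 4.
  16 → USB stick 1 (new)  [load 16/20]
  14 → USB stick 2 (new)  [load 14/20]
  13 → USB stick 3 (new)  [load 13/20]
  13 → USB stick 4 (new)  [load 13/20]
  12 → USB stick 5 (new)  [load 12/20]
  12 → USB stick 6 (new)  [load 12/20]
  11 → USB stick 7 (new)  [load 11/20]
  6 → USB stick 2  [load 20/20]
  6 → USB stick 3  [load 19/20]
  6 → USB stick 4  [load 19/20]
  6 → USB stick 5  [load 18/20]
  4 → USB stick 1  [load 20/20]
7 USB sticks opened.

7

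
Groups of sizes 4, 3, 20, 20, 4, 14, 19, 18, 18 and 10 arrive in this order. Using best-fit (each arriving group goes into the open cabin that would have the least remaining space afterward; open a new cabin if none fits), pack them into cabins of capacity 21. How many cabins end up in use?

7

  4 → cabin 1 (new)  [load 4/21]
  3 → cabin 1  [load 7/21]
  20 → cabin 2 (new)  [load 20/21]
  20 → cabin 3 (new)  [load 20/21]
  4 → cabin 1  [load 11/21]
  14 → cabin 4 (new)  [load 14/21]
  19 → cabin 5 (new)  [load 19/21]
  18 → cabin 6 (new)  [load 18/21]
  18 → cabin 7 (new)  [load 18/21]
  10 → cabin 1  [load 21/21]
7 cabins opened.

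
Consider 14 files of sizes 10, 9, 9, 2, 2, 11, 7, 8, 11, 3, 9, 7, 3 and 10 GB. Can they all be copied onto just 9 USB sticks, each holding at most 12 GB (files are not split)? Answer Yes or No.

No

Total = 101 GB; ⌈101/12⌉ = 9.
10 files each exceed half the capacity and cannot share a USB stick, forcing at least 10 USB sticks.
At least 10 USB sticks are required, but only 9 are allowed.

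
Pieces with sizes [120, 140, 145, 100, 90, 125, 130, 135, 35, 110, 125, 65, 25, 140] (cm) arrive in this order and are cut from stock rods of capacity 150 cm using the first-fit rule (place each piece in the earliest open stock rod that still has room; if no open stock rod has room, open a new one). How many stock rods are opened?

  120 → stock rod 1 (new)  [load 120/150]
  140 → stock rod 2 (new)  [load 140/150]
  145 → stock rod 3 (new)  [load 145/150]
  100 → stock rod 4 (new)  [load 100/150]
  90 → stock rod 5 (new)  [load 90/150]
  125 → stock rod 6 (new)  [load 125/150]
  130 → stock rod 7 (new)  [load 130/150]
  135 → stock rod 8 (new)  [load 135/150]
  35 → stock rod 4  [load 135/150]
  110 → stock rod 9 (new)  [load 110/150]
  125 → stock rod 10 (new)  [load 125/150]
  65 → stock rod 11 (new)  [load 65/150]
  25 → stock rod 1  [load 145/150]
  140 → stock rod 12 (new)  [load 140/150]
12 stock rods opened.

12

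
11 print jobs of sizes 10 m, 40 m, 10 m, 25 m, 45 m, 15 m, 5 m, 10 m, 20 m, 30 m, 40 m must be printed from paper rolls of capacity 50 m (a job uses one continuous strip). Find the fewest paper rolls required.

Total = 45 + 40 + 40 + 30 + 25 + 20 + 15 + 10 + 10 + 10 + 5 = 250 m.
Lower bound: ⌈250/50⌉ = 5 paper rolls.
A packing using 5 paper rolls:
  roll 1: 45 + 5 = 50
  roll 2: 40 + 10 = 50
  roll 3: 40 + 10 = 50
  roll 4: 30 + 20 = 50
  roll 5: 25 + 15 + 10 = 50
This matches the lower bound, so 5 is optimal.

5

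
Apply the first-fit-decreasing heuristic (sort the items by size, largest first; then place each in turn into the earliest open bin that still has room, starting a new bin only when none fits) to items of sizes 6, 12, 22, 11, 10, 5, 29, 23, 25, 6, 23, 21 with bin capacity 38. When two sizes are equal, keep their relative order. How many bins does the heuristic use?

Sorted descending: 29, 25, 23, 23, 22, 21, 12, 11, 10, 6, 6, 5.
  29 → bin 1 (new)  [load 29/38]
  25 → bin 2 (new)  [load 25/38]
  23 → bin 3 (new)  [load 23/38]
  23 → bin 4 (new)  [load 23/38]
  22 → bin 5 (new)  [load 22/38]
  21 → bin 6 (new)  [load 21/38]
  12 → bin 2  [load 37/38]
  11 → bin 3  [load 34/38]
  10 → bin 4  [load 33/38]
  6 → bin 1  [load 35/38]
  6 → bin 5  [load 28/38]
  5 → bin 4  [load 38/38]
6 bins opened.

6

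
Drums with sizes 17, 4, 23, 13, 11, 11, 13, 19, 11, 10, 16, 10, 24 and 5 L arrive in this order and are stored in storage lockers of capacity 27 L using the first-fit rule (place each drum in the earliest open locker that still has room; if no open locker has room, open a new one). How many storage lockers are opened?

  17 → locker 1 (new)  [load 17/27]
  4 → locker 1  [load 21/27]
  23 → locker 2 (new)  [load 23/27]
  13 → locker 3 (new)  [load 13/27]
  11 → locker 3  [load 24/27]
  11 → locker 4 (new)  [load 11/27]
  13 → locker 4  [load 24/27]
  19 → locker 5 (new)  [load 19/27]
  11 → locker 6 (new)  [load 11/27]
  10 → locker 6  [load 21/27]
  16 → locker 7 (new)  [load 16/27]
  10 → locker 7  [load 26/27]
  24 → locker 8 (new)  [load 24/27]
  5 → locker 1  [load 26/27]
8 storage lockers opened.

8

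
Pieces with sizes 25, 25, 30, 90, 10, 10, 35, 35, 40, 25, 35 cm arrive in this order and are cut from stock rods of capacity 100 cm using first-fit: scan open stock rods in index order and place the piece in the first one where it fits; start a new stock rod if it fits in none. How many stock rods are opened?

4

  25 → stock rod 1 (new)  [load 25/100]
  25 → stock rod 1  [load 50/100]
  30 → stock rod 1  [load 80/100]
  90 → stock rod 2 (new)  [load 90/100]
  10 → stock rod 1  [load 90/100]
  10 → stock rod 1  [load 100/100]
  35 → stock rod 3 (new)  [load 35/100]
  35 → stock rod 3  [load 70/100]
  40 → stock rod 4 (new)  [load 40/100]
  25 → stock rod 3  [load 95/100]
  35 → stock rod 4  [load 75/100]
4 stock rods opened.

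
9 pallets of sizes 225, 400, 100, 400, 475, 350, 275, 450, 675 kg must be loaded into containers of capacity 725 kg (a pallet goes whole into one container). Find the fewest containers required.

6

Total = 675 + 475 + 450 + 400 + 400 + 350 + 275 + 225 + 100 = 3350 kg.
Lower bound: ⌈3350/725⌉ = 5 containers.
A packing using 6 containers:
  container 1: 675 = 675
  container 2: 475 + 225 = 700
  container 3: 450 + 275 = 725
  container 4: 400 + 100 = 500
  container 5: 400 = 400
  container 6: 350 = 350
No arrangement into 5 containers stays within capacity, so 6 is optimal.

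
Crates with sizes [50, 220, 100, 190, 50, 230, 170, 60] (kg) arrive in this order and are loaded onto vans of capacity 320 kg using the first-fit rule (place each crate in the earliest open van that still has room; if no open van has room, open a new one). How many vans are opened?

4

  50 → van 1 (new)  [load 50/320]
  220 → van 1  [load 270/320]
  100 → van 2 (new)  [load 100/320]
  190 → van 2  [load 290/320]
  50 → van 1  [load 320/320]
  230 → van 3 (new)  [load 230/320]
  170 → van 4 (new)  [load 170/320]
  60 → van 3  [load 290/320]
4 vans opened.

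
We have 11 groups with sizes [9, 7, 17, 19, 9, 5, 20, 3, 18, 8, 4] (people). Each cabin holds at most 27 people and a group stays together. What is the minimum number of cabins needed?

5

Total = 20 + 19 + 18 + 17 + 9 + 9 + 8 + 7 + 5 + 4 + 3 = 119 people.
Lower bound: ⌈119/27⌉ = 5 cabins.
A packing using 5 cabins:
  cabin 1: 20 + 7 = 27
  cabin 2: 19 + 8 = 27
  cabin 3: 18 + 9 = 27
  cabin 4: 17 + 9 = 26
  cabin 5: 5 + 4 + 3 = 12
This matches the lower bound, so 5 is optimal.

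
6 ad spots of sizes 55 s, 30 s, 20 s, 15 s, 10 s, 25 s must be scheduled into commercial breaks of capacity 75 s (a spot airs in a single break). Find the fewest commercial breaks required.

Total = 55 + 30 + 25 + 20 + 15 + 10 = 155 s.
Lower bound: ⌈155/75⌉ = 3 commercial breaks.
A packing using 3 commercial breaks:
  break 1: 55 + 20 = 75
  break 2: 30 + 25 + 15 = 70
  break 3: 10 = 10
This matches the lower bound, so 3 is optimal.

3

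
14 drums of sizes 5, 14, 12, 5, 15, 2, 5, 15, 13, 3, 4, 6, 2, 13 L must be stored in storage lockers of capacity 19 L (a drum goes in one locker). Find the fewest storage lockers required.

Total = 15 + 15 + 14 + 13 + 13 + 12 + 6 + 5 + 5 + 5 + 4 + 3 + 2 + 2 = 114 L.
Lower bound: ⌈114/19⌉ = 6 storage lockers.
A packing using 7 storage lockers:
  locker 1: 15 + 4 = 19
  locker 2: 15 + 3 = 18
  locker 3: 14 + 5 = 19
  locker 4: 13 + 6 = 19
  locker 5: 13 + 5 = 18
  locker 6: 12 + 5 + 2 = 19
  locker 7: 2 = 2
No arrangement into 6 storage lockers stays within capacity, so 7 is optimal.

7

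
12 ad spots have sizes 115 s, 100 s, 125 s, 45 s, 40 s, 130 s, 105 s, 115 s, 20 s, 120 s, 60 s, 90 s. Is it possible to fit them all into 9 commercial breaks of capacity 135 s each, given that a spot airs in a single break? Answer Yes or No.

Yes

A valid assignment using 9 commercial breaks:
  break 1: 130 = 130
  break 2: 125 = 125
  break 3: 120 = 120
  break 4: 115 + 20 = 135
  break 5: 115 = 115
  break 6: 105 = 105
  break 7: 100 = 100
  break 8: 90 + 45 = 135
  break 9: 60 + 40 = 100
Every load is within 135 s, so 9 commercial breaks suffice.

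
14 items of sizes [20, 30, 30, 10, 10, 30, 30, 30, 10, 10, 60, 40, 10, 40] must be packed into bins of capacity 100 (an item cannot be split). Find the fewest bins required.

4

Total = 60 + 40 + 40 + 30 + 30 + 30 + 30 + 30 + 20 + 10 + 10 + 10 + 10 + 10 = 360.
Lower bound: ⌈360/100⌉ = 4 bins.
A packing using 4 bins:
  bin 1: 60 + 40 = 100
  bin 2: 40 + 30 + 30 = 100
  bin 3: 30 + 30 + 30 + 10 = 100
  bin 4: 20 + 10 + 10 + 10 + 10 = 60
This matches the lower bound, so 4 is optimal.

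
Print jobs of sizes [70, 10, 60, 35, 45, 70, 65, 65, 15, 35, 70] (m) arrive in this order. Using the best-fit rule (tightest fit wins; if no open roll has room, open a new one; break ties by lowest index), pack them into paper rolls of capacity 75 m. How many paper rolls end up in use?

  70 → roll 1 (new)  [load 70/75]
  10 → roll 2 (new)  [load 10/75]
  60 → roll 2  [load 70/75]
  35 → roll 3 (new)  [load 35/75]
  45 → roll 4 (new)  [load 45/75]
  70 → roll 5 (new)  [load 70/75]
  65 → roll 6 (new)  [load 65/75]
  65 → roll 7 (new)  [load 65/75]
  15 → roll 4  [load 60/75]
  35 → roll 3  [load 70/75]
  70 → roll 8 (new)  [load 70/75]
8 paper rolls opened.

8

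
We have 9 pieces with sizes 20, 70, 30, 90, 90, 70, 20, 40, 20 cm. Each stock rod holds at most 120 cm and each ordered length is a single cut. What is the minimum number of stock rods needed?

4

Total = 90 + 90 + 70 + 70 + 40 + 30 + 20 + 20 + 20 = 450 cm.
Lower bound: ⌈450/120⌉ = 4 stock rods.
A packing using 4 stock rods:
  stock rod 1: 90 + 30 = 120
  stock rod 2: 90 + 20 = 110
  stock rod 3: 70 + 40 = 110
  stock rod 4: 70 + 20 + 20 = 110
This matches the lower bound, so 4 is optimal.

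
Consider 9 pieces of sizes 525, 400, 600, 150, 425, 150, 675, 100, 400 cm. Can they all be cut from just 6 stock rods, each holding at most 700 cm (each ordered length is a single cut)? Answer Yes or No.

Yes

A valid assignment using 6 stock rods:
  stock rod 1: 675 = 675
  stock rod 2: 600 + 100 = 700
  stock rod 3: 525 + 150 = 675
  stock rod 4: 425 + 150 = 575
  stock rod 5: 400 = 400
  stock rod 6: 400 = 400
Every load is within 700 cm, so 6 stock rods suffice.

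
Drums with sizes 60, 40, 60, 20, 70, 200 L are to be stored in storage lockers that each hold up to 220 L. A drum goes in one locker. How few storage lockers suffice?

Total = 200 + 70 + 60 + 60 + 40 + 20 = 450 L.
Lower bound: ⌈450/220⌉ = 3 storage lockers.
A packing using 3 storage lockers:
  locker 1: 200 + 20 = 220
  locker 2: 70 + 60 + 60 = 190
  locker 3: 40 = 40
This matches the lower bound, so 3 is optimal.

3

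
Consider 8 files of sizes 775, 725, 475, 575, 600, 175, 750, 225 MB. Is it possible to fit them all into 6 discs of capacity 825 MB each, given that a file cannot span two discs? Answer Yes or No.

A valid assignment using 6 discs:
  disc 1: 775 = 775
  disc 2: 750 = 750
  disc 3: 725 = 725
  disc 4: 600 + 225 = 825
  disc 5: 575 + 175 = 750
  disc 6: 475 = 475
Every load is within 825 MB, so 6 discs suffice.

Yes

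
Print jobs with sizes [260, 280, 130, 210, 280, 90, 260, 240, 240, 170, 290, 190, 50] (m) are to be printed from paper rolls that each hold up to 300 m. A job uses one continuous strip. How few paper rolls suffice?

10

Total = 290 + 280 + 280 + 260 + 260 + 240 + 240 + 210 + 190 + 170 + 130 + 90 + 50 = 2690 m.
Lower bound: ⌈2690/300⌉ = 9 paper rolls.
Also, 10 print jobs each exceed 150 m, and no two of those can share a roll, so at least 10 paper rolls are needed.
A packing using 10 paper rolls:
  roll 1: 290 = 290
  roll 2: 280 = 280
  roll 3: 280 = 280
  roll 4: 260 = 260
  roll 5: 260 = 260
  roll 6: 240 + 50 = 290
  roll 7: 240 = 240
  roll 8: 210 + 90 = 300
  roll 9: 190 = 190
  roll 10: 170 + 130 = 300
This matches the lower bound, so 10 is optimal.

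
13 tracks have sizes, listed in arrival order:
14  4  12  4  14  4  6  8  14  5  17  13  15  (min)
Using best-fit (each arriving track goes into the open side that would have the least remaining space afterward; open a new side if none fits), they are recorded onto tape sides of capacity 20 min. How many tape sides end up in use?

8

  14 → side 1 (new)  [load 14/20]
  4 → side 1  [load 18/20]
  12 → side 2 (new)  [load 12/20]
  4 → side 2  [load 16/20]
  14 → side 3 (new)  [load 14/20]
  4 → side 2  [load 20/20]
  6 → side 3  [load 20/20]
  8 → side 4 (new)  [load 8/20]
  14 → side 5 (new)  [load 14/20]
  5 → side 5  [load 19/20]
  17 → side 6 (new)  [load 17/20]
  13 → side 7 (new)  [load 13/20]
  15 → side 8 (new)  [load 15/20]
8 tape sides opened.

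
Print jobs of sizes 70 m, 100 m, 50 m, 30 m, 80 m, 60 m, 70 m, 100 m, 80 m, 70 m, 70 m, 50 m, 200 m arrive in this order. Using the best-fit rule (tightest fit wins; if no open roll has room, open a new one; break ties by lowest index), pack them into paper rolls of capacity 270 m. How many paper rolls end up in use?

4

  70 → roll 1 (new)  [load 70/270]
  100 → roll 1  [load 170/270]
  50 → roll 1  [load 220/270]
  30 → roll 1  [load 250/270]
  80 → roll 2 (new)  [load 80/270]
  60 → roll 2  [load 140/270]
  70 → roll 2  [load 210/270]
  100 → roll 3 (new)  [load 100/270]
  80 → roll 3  [load 180/270]
  70 → roll 3  [load 250/270]
  70 → roll 4 (new)  [load 70/270]
  50 → roll 2  [load 260/270]
  200 → roll 4  [load 270/270]
4 paper rolls opened.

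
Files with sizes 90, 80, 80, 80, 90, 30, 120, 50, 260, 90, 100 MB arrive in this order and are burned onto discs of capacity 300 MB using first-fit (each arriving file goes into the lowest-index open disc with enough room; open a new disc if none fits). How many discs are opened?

  90 → disc 1 (new)  [load 90/300]
  80 → disc 1  [load 170/300]
  80 → disc 1  [load 250/300]
  80 → disc 2 (new)  [load 80/300]
  90 → disc 2  [load 170/300]
  30 → disc 1  [load 280/300]
  120 → disc 2  [load 290/300]
  50 → disc 3 (new)  [load 50/300]
  260 → disc 4 (new)  [load 260/300]
  90 → disc 3  [load 140/300]
  100 → disc 3  [load 240/300]
4 discs opened.

4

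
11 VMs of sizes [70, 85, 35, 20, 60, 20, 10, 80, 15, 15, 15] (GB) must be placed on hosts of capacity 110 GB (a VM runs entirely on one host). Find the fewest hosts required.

4

Total = 85 + 80 + 70 + 60 + 35 + 20 + 20 + 15 + 15 + 15 + 10 = 425 GB.
Lower bound: ⌈425/110⌉ = 4 hosts.
A packing using 4 hosts:
  host 1: 85 + 20 = 105
  host 2: 80 + 20 + 10 = 110
  host 3: 70 + 35 = 105
  host 4: 60 + 15 + 15 + 15 = 105
This matches the lower bound, so 4 is optimal.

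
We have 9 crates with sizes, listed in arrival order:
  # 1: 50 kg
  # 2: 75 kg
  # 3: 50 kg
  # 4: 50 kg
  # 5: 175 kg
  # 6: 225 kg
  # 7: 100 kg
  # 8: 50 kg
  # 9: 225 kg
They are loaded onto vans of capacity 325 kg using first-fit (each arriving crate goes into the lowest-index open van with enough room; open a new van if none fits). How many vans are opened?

  50 → van 1 (new)  [load 50/325]
  75 → van 1  [load 125/325]
  50 → van 1  [load 175/325]
  50 → van 1  [load 225/325]
  175 → van 2 (new)  [load 175/325]
  225 → van 3 (new)  [load 225/325]
  100 → van 1  [load 325/325]
  50 → van 2  [load 225/325]
  225 → van 4 (new)  [load 225/325]
4 vans opened.

4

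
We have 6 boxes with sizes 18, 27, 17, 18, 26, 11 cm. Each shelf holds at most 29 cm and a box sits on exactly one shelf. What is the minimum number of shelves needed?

Total = 27 + 26 + 18 + 18 + 17 + 11 = 117 cm.
Lower bound: ⌈117/29⌉ = 5 shelves.
A packing using 5 shelves:
  shelf 1: 27 = 27
  shelf 2: 26 = 26
  shelf 3: 18 + 11 = 29
  shelf 4: 18 = 18
  shelf 5: 17 = 17
This matches the lower bound, so 5 is optimal.

5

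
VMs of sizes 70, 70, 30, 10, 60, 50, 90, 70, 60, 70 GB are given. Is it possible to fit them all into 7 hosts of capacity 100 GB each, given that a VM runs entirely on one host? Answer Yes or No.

No

Total = 580 GB; ⌈580/100⌉ = 6.
7 VMs each exceed half the capacity and cannot share a host, forcing at least 7 hosts.
The bound of 7 does not rule out 7, but exhaustive search shows no assignment into 7 hosts of capacity 100 GB exists — the minimum is 8.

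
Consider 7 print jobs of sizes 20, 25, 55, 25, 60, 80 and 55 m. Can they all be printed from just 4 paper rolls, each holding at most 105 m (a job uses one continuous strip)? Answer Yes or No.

Yes

A valid assignment using 4 paper rolls:
  roll 1: 80 + 25 = 105
  roll 2: 60 + 25 + 20 = 105
  roll 3: 55 = 55
  roll 4: 55 = 55
Every load is within 105 m, so 4 paper rolls suffice.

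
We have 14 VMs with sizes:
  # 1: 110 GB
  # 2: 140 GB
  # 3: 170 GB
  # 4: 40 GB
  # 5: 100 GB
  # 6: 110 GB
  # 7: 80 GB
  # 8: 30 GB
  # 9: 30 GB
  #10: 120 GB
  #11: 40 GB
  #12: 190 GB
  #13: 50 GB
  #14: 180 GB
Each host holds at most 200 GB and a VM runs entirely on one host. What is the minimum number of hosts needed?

Total = 190 + 180 + 170 + 140 + 120 + 110 + 110 + 100 + 80 + 50 + 40 + 40 + 30 + 30 = 1390 GB.
Lower bound: ⌈1390/200⌉ = 7 hosts.
A packing using 8 hosts:
  host 1: 190 = 190
  host 2: 180 = 180
  host 3: 170 + 30 = 200
  host 4: 140 + 50 = 190
  host 5: 120 + 80 = 200
  host 6: 110 + 40 + 40 = 190
  host 7: 110 + 30 = 140
  host 8: 100 = 100
No arrangement into 7 hosts stays within capacity, so 8 is optimal.

8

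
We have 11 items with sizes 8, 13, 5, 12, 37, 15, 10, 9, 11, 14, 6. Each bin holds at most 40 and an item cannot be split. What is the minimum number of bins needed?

Total = 37 + 15 + 14 + 13 + 12 + 11 + 10 + 9 + 8 + 6 + 5 = 140.
Lower bound: ⌈140/40⌉ = 4 bins.
A packing using 4 bins:
  bin 1: 37 = 37
  bin 2: 15 + 14 + 11 = 40
  bin 3: 13 + 12 + 10 + 5 = 40
  bin 4: 9 + 8 + 6 = 23
This matches the lower bound, so 4 is optimal.

4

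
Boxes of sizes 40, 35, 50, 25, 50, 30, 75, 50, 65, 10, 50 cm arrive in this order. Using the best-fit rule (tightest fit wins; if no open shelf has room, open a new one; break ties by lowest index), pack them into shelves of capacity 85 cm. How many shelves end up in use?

  40 → shelf 1 (new)  [load 40/85]
  35 → shelf 1  [load 75/85]
  50 → shelf 2 (new)  [load 50/85]
  25 → shelf 2  [load 75/85]
  50 → shelf 3 (new)  [load 50/85]
  30 → shelf 3  [load 80/85]
  75 → shelf 4 (new)  [load 75/85]
  50 → shelf 5 (new)  [load 50/85]
  65 → shelf 6 (new)  [load 65/85]
  10 → shelf 1  [load 85/85]
  50 → shelf 7 (new)  [load 50/85]
7 shelves opened.

7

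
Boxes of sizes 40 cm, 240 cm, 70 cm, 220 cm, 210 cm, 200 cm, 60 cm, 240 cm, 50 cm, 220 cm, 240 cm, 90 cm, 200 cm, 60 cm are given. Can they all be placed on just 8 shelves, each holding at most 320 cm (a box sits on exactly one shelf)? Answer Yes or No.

Yes

A valid assignment using 8 shelves:
  shelf 1: 240 + 70 = 310
  shelf 2: 240 + 60 = 300
  shelf 3: 240 + 60 = 300
  shelf 4: 220 + 90 = 310
  shelf 5: 220 + 50 + 40 = 310
  shelf 6: 210 = 210
  shelf 7: 200 = 200
  shelf 8: 200 = 200
Every load is within 320 cm, so 8 shelves suffice.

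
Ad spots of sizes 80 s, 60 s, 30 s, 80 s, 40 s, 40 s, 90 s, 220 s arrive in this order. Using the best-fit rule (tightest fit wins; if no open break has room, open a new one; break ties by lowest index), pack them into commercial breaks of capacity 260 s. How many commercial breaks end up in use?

3

  80 → break 1 (new)  [load 80/260]
  60 → break 1  [load 140/260]
  30 → break 1  [load 170/260]
  80 → break 1  [load 250/260]
  40 → break 2 (new)  [load 40/260]
  40 → break 2  [load 80/260]
  90 → break 2  [load 170/260]
  220 → break 3 (new)  [load 220/260]
3 commercial breaks opened.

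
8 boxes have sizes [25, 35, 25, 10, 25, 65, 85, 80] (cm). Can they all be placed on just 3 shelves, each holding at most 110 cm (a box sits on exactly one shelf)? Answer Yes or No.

Total = 350 cm; ⌈350/110⌉ = 4.
At least 4 shelves are required, but only 3 are allowed.

No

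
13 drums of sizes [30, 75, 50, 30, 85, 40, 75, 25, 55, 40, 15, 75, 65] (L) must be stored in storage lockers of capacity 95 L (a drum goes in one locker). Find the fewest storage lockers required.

8

Total = 85 + 75 + 75 + 75 + 65 + 55 + 50 + 40 + 40 + 30 + 30 + 25 + 15 = 660 L.
Lower bound: ⌈660/95⌉ = 7 storage lockers.
A packing using 8 storage lockers:
  locker 1: 85 = 85
  locker 2: 75 + 15 = 90
  locker 3: 75 = 75
  locker 4: 75 = 75
  locker 5: 65 + 30 = 95
  locker 6: 55 + 40 = 95
  locker 7: 50 + 40 = 90
  locker 8: 30 + 25 = 55
No arrangement into 7 storage lockers stays within capacity, so 8 is optimal.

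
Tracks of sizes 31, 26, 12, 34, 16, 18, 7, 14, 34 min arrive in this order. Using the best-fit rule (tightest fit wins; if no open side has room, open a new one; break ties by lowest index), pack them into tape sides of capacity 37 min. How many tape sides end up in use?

6

  31 → side 1 (new)  [load 31/37]
  26 → side 2 (new)  [load 26/37]
  12 → side 3 (new)  [load 12/37]
  34 → side 4 (new)  [load 34/37]
  16 → side 3  [load 28/37]
  18 → side 5 (new)  [load 18/37]
  7 → side 3  [load 35/37]
  14 → side 5  [load 32/37]
  34 → side 6 (new)  [load 34/37]
6 tape sides opened.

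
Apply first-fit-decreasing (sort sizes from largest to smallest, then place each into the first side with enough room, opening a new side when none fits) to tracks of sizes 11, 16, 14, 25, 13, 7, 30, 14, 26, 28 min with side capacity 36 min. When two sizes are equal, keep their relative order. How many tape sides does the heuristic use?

Sorted descending: 30, 28, 26, 25, 16, 14, 14, 13, 11, 7.
  30 → side 1 (new)  [load 30/36]
  28 → side 2 (new)  [load 28/36]
  26 → side 3 (new)  [load 26/36]
  25 → side 4 (new)  [load 25/36]
  16 → side 5 (new)  [load 16/36]
  14 → side 5  [load 30/36]
  14 → side 6 (new)  [load 14/36]
  13 → side 6  [load 27/36]
  11 → side 4  [load 36/36]
  7 → side 2  [load 35/36]
6 tape sides opened.

6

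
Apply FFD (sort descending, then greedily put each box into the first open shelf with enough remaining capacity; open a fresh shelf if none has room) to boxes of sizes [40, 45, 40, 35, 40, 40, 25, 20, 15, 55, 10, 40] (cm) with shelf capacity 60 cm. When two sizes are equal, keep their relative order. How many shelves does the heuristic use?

Sorted descending: 55, 45, 40, 40, 40, 40, 40, 35, 25, 20, 15, 10.
  55 → shelf 1 (new)  [load 55/60]
  45 → shelf 2 (new)  [load 45/60]
  40 → shelf 3 (new)  [load 40/60]
  40 → shelf 4 (new)  [load 40/60]
  40 → shelf 5 (new)  [load 40/60]
  40 → shelf 6 (new)  [load 40/60]
  40 → shelf 7 (new)  [load 40/60]
  35 → shelf 8 (new)  [load 35/60]
  25 → shelf 8  [load 60/60]
  20 → shelf 3  [load 60/60]
  15 → shelf 2  [load 60/60]
  10 → shelf 4  [load 50/60]
8 shelves opened.

8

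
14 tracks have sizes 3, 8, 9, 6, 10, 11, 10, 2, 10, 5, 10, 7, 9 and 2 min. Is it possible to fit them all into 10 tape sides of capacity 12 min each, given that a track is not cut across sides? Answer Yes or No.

Yes

A valid assignment using 10 tape sides:
  side 1: 11 = 11
  side 2: 10 + 2 = 12
  side 3: 10 + 2 = 12
  side 4: 10 = 10
  side 5: 10 = 10
  side 6: 9 + 3 = 12
  side 7: 9 = 9
  side 8: 8 = 8
  side 9: 7 + 5 = 12
  side 10: 6 = 6
Every load is within 12 min, so 10 tape sides suffice.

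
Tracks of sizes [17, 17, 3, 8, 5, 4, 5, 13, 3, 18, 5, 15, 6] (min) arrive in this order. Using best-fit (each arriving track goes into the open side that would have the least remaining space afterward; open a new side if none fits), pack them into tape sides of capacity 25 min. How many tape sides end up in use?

  17 → side 1 (new)  [load 17/25]
  17 → side 2 (new)  [load 17/25]
  3 → side 1  [load 20/25]
  8 → side 2  [load 25/25]
  5 → side 1  [load 25/25]
  4 → side 3 (new)  [load 4/25]
  5 → side 3  [load 9/25]
  13 → side 3  [load 22/25]
  3 → side 3  [load 25/25]
  18 → side 4 (new)  [load 18/25]
  5 → side 4  [load 23/25]
  15 → side 5 (new)  [load 15/25]
  6 → side 5  [load 21/25]
5 tape sides opened.

5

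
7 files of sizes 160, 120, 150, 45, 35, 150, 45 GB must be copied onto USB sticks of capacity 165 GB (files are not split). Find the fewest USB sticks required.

5

Total = 160 + 150 + 150 + 120 + 45 + 45 + 35 = 705 GB.
Lower bound: ⌈705/165⌉ = 5 USB sticks.
A packing using 5 USB sticks:
  USB stick 1: 160 = 160
  USB stick 2: 150 = 150
  USB stick 3: 150 = 150
  USB stick 4: 120 + 45 = 165
  USB stick 5: 45 + 35 = 80
This matches the lower bound, so 5 is optimal.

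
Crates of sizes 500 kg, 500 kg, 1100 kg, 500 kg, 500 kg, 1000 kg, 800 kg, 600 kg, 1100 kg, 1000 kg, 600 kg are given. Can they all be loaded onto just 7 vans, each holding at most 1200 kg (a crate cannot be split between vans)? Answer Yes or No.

Total = 8200 kg; ⌈8200/1200⌉ = 7.
The bound of 7 does not rule out 7, but exhaustive search shows no assignment into 7 vans of capacity 1200 kg exists — the minimum is 8.

No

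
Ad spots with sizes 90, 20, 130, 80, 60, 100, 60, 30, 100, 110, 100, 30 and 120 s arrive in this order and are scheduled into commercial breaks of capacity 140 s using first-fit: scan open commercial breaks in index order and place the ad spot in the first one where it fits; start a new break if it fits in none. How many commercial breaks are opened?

  90 → break 1 (new)  [load 90/140]
  20 → break 1  [load 110/140]
  130 → break 2 (new)  [load 130/140]
  80 → break 3 (new)  [load 80/140]
  60 → break 3  [load 140/140]
  100 → break 4 (new)  [load 100/140]
  60 → break 5 (new)  [load 60/140]
  30 → break 1  [load 140/140]
  100 → break 6 (new)  [load 100/140]
  110 → break 7 (new)  [load 110/140]
  100 → break 8 (new)  [load 100/140]
  30 → break 4  [load 130/140]
  120 → break 9 (new)  [load 120/140]
9 commercial breaks opened.

9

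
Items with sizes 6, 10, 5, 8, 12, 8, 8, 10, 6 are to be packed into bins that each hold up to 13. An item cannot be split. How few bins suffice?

Total = 12 + 10 + 10 + 8 + 8 + 8 + 6 + 6 + 5 = 73.
Lower bound: ⌈73/13⌉ = 6 bins.
A packing using 7 bins:
  bin 1: 12 = 12
  bin 2: 10 = 10
  bin 3: 10 = 10
  bin 4: 8 + 5 = 13
  bin 5: 8 = 8
  bin 6: 8 = 8
  bin 7: 6 + 6 = 12
No arrangement into 6 bins stays within capacity, so 7 is optimal.

7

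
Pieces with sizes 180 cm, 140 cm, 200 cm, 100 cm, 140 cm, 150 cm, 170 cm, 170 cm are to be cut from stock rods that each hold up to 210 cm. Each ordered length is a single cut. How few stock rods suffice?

Total = 200 + 180 + 170 + 170 + 150 + 140 + 140 + 100 = 1250 cm.
Lower bound: ⌈1250/210⌉ = 6 stock rods.
Also, 7 pieces each exceed 105 cm, and no two of those can share a stock rod, so at least 7 stock rods are needed.
A packing using 8 stock rods:
  stock rod 1: 200 = 200
  stock rod 2: 180 = 180
  stock rod 3: 170 = 170
  stock rod 4: 170 = 170
  stock rod 5: 150 = 150
  stock rod 6: 140 = 140
  stock rod 7: 140 = 140
  stock rod 8: 100 = 100
No arrangement into 7 stock rods stays within capacity, so 8 is optimal.

8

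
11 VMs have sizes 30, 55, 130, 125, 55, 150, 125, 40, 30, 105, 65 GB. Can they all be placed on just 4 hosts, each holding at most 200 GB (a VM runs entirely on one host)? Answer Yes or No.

Total = 910 GB; ⌈910/200⌉ = 5.
At least 5 hosts are required, but only 4 are allowed.

No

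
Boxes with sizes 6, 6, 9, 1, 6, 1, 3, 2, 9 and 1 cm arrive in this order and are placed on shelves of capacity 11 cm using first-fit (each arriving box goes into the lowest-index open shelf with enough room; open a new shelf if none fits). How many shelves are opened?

  6 → shelf 1 (new)  [load 6/11]
  6 → shelf 2 (new)  [load 6/11]
  9 → shelf 3 (new)  [load 9/11]
  1 → shelf 1  [load 7/11]
  6 → shelf 4 (new)  [load 6/11]
  1 → shelf 1  [load 8/11]
  3 → shelf 1  [load 11/11]
  2 → shelf 2  [load 8/11]
  9 → shelf 5 (new)  [load 9/11]
  1 → shelf 2  [load 9/11]
5 shelves opened.

5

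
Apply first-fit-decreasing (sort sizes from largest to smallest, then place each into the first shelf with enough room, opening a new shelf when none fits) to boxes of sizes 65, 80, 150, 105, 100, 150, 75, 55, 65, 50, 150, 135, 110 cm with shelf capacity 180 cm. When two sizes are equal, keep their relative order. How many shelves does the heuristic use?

8

Sorted descending: 150, 150, 150, 135, 110, 105, 100, 80, 75, 65, 65, 55, 50.
  150 → shelf 1 (new)  [load 150/180]
  150 → shelf 2 (new)  [load 150/180]
  150 → shelf 3 (new)  [load 150/180]
  135 → shelf 4 (new)  [load 135/180]
  110 → shelf 5 (new)  [load 110/180]
  105 → shelf 6 (new)  [load 105/180]
  100 → shelf 7 (new)  [load 100/180]
  80 → shelf 7  [load 180/180]
  75 → shelf 6  [load 180/180]
  65 → shelf 5  [load 175/180]
  65 → shelf 8 (new)  [load 65/180]
  55 → shelf 8  [load 120/180]
  50 → shelf 8  [load 170/180]
8 shelves opened.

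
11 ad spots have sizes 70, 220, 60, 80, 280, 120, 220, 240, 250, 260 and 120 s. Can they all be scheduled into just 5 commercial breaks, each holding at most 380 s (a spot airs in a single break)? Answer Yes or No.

Total = 1920 s; ⌈1920/380⌉ = 6.
At least 6 commercial breaks are required, but only 5 are allowed.

No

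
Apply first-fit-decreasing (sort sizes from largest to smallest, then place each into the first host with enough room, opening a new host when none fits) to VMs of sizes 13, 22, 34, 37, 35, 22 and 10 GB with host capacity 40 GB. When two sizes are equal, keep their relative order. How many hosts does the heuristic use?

Sorted descending: 37, 35, 34, 22, 22, 13, 10.
  37 → host 1 (new)  [load 37/40]
  35 → host 2 (new)  [load 35/40]
  34 → host 3 (new)  [load 34/40]
  22 → host 4 (new)  [load 22/40]
  22 → host 5 (new)  [load 22/40]
  13 → host 4  [load 35/40]
  10 → host 5  [load 32/40]
5 hosts opened.

5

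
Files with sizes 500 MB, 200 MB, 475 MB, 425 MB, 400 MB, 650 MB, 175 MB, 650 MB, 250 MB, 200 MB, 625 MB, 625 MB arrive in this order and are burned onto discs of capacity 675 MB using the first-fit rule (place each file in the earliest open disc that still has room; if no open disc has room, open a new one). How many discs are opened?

8

  500 → disc 1 (new)  [load 500/675]
  200 → disc 2 (new)  [load 200/675]
  475 → disc 2  [load 675/675]
  425 → disc 3 (new)  [load 425/675]
  400 → disc 4 (new)  [load 400/675]
  650 → disc 5 (new)  [load 650/675]
  175 → disc 1  [load 675/675]
  650 → disc 6 (new)  [load 650/675]
  250 → disc 3  [load 675/675]
  200 → disc 4  [load 600/675]
  625 → disc 7 (new)  [load 625/675]
  625 → disc 8 (new)  [load 625/675]
8 discs opened.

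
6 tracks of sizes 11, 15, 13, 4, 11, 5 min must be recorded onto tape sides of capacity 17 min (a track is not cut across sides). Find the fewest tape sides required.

4

Total = 15 + 13 + 11 + 11 + 5 + 4 = 59 min.
Lower bound: ⌈59/17⌉ = 4 tape sides.
A packing using 4 tape sides:
  side 1: 15 = 15
  side 2: 13 + 4 = 17
  side 3: 11 + 5 = 16
  side 4: 11 = 11
This matches the lower bound, so 4 is optimal.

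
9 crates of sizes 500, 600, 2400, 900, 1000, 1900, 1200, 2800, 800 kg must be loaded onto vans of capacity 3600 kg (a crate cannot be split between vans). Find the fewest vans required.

4

Total = 2800 + 2400 + 1900 + 1200 + 1000 + 900 + 800 + 600 + 500 = 12100 kg.
Lower bound: ⌈12100/3600⌉ = 4 vans.
A packing using 4 vans:
  van 1: 2800 + 800 = 3600
  van 2: 2400 + 1200 = 3600
  van 3: 1900 + 1000 + 600 = 3500
  van 4: 900 + 500 = 1400
This matches the lower bound, so 4 is optimal.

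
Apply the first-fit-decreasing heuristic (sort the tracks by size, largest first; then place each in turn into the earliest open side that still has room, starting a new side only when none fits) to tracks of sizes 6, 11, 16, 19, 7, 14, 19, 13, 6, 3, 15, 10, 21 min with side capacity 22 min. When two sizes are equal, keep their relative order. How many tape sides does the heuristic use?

Sorted descending: 21, 19, 19, 16, 15, 14, 13, 11, 10, 7, 6, 6, 3.
  21 → side 1 (new)  [load 21/22]
  19 → side 2 (new)  [load 19/22]
  19 → side 3 (new)  [load 19/22]
  16 → side 4 (new)  [load 16/22]
  15 → side 5 (new)  [load 15/22]
  14 → side 6 (new)  [load 14/22]
  13 → side 7 (new)  [load 13/22]
  11 → side 8 (new)  [load 11/22]
  10 → side 8  [load 21/22]
  7 → side 5  [load 22/22]
  6 → side 4  [load 22/22]
  6 → side 6  [load 20/22]
  3 → side 2  [load 22/22]
8 tape sides opened.

8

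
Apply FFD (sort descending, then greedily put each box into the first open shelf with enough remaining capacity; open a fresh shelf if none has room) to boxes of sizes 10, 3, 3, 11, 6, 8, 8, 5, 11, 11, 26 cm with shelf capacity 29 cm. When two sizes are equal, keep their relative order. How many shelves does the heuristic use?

Sorted descending: 26, 11, 11, 11, 10, 8, 8, 6, 5, 3, 3.
  26 → shelf 1 (new)  [load 26/29]
  11 → shelf 2 (new)  [load 11/29]
  11 → shelf 2  [load 22/29]
  11 → shelf 3 (new)  [load 11/29]
  10 → shelf 3  [load 21/29]
  8 → shelf 3  [load 29/29]
  8 → shelf 4 (new)  [load 8/29]
  6 → shelf 2  [load 28/29]
  5 → shelf 4  [load 13/29]
  3 → shelf 1  [load 29/29]
  3 → shelf 4  [load 16/29]
4 shelves opened.

4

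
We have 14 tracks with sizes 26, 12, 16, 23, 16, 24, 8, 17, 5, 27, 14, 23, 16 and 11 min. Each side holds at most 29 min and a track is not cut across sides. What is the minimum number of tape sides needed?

10

Total = 27 + 26 + 24 + 23 + 23 + 17 + 16 + 16 + 16 + 14 + 12 + 11 + 8 + 5 = 238 min.
Lower bound: ⌈238/29⌉ = 9 tape sides.
A packing using 10 tape sides:
  side 1: 27 = 27
  side 2: 26 = 26
  side 3: 24 + 5 = 29
  side 4: 23 = 23
  side 5: 23 = 23
  side 6: 17 + 12 = 29
  side 7: 16 + 11 = 27
  side 8: 16 + 8 = 24
  side 9: 16 = 16
  side 10: 14 = 14
No arrangement into 9 tape sides stays within capacity, so 10 is optimal.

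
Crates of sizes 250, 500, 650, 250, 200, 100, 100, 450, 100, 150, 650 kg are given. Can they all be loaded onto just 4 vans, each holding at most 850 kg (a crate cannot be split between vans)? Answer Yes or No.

Yes

A valid assignment using 4 vans:
  van 1: 650 + 200 = 850
  van 2: 650 + 100 + 100 = 850
  van 3: 500 + 250 + 100 = 850
  van 4: 450 + 250 + 150 = 850
Every load is within 850 kg, so 4 vans suffice.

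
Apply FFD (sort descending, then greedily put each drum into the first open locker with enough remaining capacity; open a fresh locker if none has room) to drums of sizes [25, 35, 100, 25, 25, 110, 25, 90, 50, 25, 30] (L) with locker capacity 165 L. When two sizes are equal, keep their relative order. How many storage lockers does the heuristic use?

4

Sorted descending: 110, 100, 90, 50, 35, 30, 25, 25, 25, 25, 25.
  110 → locker 1 (new)  [load 110/165]
  100 → locker 2 (new)  [load 100/165]
  90 → locker 3 (new)  [load 90/165]
  50 → locker 1  [load 160/165]
  35 → locker 2  [load 135/165]
  30 → locker 2  [load 165/165]
  25 → locker 3  [load 115/165]
  25 → locker 3  [load 140/165]
  25 → locker 3  [load 165/165]
  25 → locker 4 (new)  [load 25/165]
  25 → locker 4  [load 50/165]
4 storage lockers opened.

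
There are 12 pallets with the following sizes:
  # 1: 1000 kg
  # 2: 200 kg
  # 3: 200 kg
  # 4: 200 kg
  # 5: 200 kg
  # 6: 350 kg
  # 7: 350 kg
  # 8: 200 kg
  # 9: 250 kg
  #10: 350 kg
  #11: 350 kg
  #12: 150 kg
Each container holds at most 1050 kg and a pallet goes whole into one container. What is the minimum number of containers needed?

4

Total = 1000 + 350 + 350 + 350 + 350 + 250 + 200 + 200 + 200 + 200 + 200 + 150 = 3800 kg.
Lower bound: ⌈3800/1050⌉ = 4 containers.
A packing using 4 containers:
  container 1: 1000 = 1000
  container 2: 350 + 350 + 350 = 1050
  container 3: 350 + 250 + 200 + 200 = 1000
  container 4: 200 + 200 + 200 + 150 = 750
This matches the lower bound, so 4 is optimal.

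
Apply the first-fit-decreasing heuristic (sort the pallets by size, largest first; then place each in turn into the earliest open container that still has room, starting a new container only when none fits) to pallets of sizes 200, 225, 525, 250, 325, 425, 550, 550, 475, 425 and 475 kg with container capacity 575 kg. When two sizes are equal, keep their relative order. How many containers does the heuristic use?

9

Sorted descending: 550, 550, 525, 475, 475, 425, 425, 325, 250, 225, 200.
  550 → container 1 (new)  [load 550/575]
  550 → container 2 (new)  [load 550/575]
  525 → container 3 (new)  [load 525/575]
  475 → container 4 (new)  [load 475/575]
  475 → container 5 (new)  [load 475/575]
  425 → container 6 (new)  [load 425/575]
  425 → container 7 (new)  [load 425/575]
  325 → container 8 (new)  [load 325/575]
  250 → container 8  [load 575/575]
  225 → container 9 (new)  [load 225/575]
  200 → container 9  [load 425/575]
9 containers opened.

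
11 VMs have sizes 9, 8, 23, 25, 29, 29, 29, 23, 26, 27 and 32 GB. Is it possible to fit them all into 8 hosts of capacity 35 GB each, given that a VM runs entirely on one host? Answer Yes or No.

No

Total = 260 GB; ⌈260/35⌉ = 8.
9 VMs each exceed half the capacity and cannot share a host, forcing at least 9 hosts.
At least 9 hosts are required, but only 8 are allowed.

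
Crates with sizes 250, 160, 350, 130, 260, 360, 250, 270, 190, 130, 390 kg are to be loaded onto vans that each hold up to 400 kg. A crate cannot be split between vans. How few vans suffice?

Total = 390 + 360 + 350 + 270 + 260 + 250 + 250 + 190 + 160 + 130 + 130 = 2740 kg.
Lower bound: ⌈2740/400⌉ = 7 vans.
A packing using 8 vans:
  van 1: 390 = 390
  van 2: 360 = 360
  van 3: 350 = 350
  van 4: 270 + 130 = 400
  van 5: 260 + 130 = 390
  van 6: 250 = 250
  van 7: 250 = 250
  van 8: 190 + 160 = 350
No arrangement into 7 vans stays within capacity, so 8 is optimal.

8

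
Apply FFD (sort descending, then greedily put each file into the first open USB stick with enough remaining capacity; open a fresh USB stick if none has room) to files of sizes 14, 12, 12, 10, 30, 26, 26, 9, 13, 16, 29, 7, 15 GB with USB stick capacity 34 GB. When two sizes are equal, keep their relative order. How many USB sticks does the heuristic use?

Sorted descending: 30, 29, 26, 26, 16, 15, 14, 13, 12, 12, 10, 9, 7.
  30 → USB stick 1 (new)  [load 30/34]
  29 → USB stick 2 (new)  [load 29/34]
  26 → USB stick 3 (new)  [load 26/34]
  26 → USB stick 4 (new)  [load 26/34]
  16 → USB stick 5 (new)  [load 16/34]
  15 → USB stick 5  [load 31/34]
  14 → USB stick 6 (new)  [load 14/34]
  13 → USB stick 6  [load 27/34]
  12 → USB stick 7 (new)  [load 12/34]
  12 → USB stick 7  [load 24/34]
  10 → USB stick 7  [load 34/34]
  9 → USB stick 8 (new)  [load 9/34]
  7 → USB stick 3  [load 33/34]
8 USB sticks opened.

8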